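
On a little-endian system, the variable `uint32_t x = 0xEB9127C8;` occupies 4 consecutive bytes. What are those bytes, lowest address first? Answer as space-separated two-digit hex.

C8 27 91 EB

Split into bytes (most-significant first): EB 91 27 C8.
In little-endian order the low byte comes first in memory.
So at ascending addresses the bytes are C8 27 91 EB.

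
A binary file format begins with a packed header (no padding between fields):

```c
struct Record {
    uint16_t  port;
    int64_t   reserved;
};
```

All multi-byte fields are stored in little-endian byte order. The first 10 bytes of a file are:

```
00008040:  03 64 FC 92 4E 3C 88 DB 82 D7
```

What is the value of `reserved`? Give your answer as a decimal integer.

`reserved` follows `port` (2 bytes), so it starts at byte offset 2 and occupies 8 bytes.
Bytes at offsets 2..9: FC 92 4E 3C 88 DB 82 D7.
In little-endian order the low byte comes first in memory.
Reassemble most-significant byte first: D7 82 DB 88 3C 4E 92 FC → 0xD782DB883C4E92FC.
Top bit is set, so as a signed 64-bit value this is 0xD782DB883C4E92FC − 2^64 = -2917528230408842500.

-2917528230408842500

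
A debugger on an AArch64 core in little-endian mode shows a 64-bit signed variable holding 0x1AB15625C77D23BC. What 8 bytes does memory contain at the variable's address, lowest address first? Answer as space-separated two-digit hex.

BC 23 7D C7 25 56 B1 1A

Split into bytes (most-significant first): 1A B1 56 25 C7 7D 23 BC.
In little-endian order the low byte comes first in memory.
So at ascending addresses the bytes are BC 23 7D C7 25 56 B1 1A.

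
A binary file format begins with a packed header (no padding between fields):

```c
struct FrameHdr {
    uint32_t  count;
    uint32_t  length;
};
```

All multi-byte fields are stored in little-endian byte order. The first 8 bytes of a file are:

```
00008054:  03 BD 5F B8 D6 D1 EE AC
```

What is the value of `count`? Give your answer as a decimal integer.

3093282051

`count` is the first field, at byte offset 0, occupying 4 bytes.
Bytes at offsets 0..3: 03 BD 5F B8.
Little-endian stores the least-significant byte at the lowest address.
Reassemble most-significant byte first: B8 5F BD 03 → 0xB85FBD03.
0xB85FBD03 = 3093282051.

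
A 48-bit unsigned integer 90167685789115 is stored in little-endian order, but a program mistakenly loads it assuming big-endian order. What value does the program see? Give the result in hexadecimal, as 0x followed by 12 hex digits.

90167685789115 in 48-bit hexadecimal is 0x5201CCE1B5BB.
Stored little-endian, the bytes at ascending addresses are BB B5 E1 CC 01 52.
Read back as big-endian, the last byte is least significant, giving 0xBBB5E1CC0152.

0xBBB5E1CC0152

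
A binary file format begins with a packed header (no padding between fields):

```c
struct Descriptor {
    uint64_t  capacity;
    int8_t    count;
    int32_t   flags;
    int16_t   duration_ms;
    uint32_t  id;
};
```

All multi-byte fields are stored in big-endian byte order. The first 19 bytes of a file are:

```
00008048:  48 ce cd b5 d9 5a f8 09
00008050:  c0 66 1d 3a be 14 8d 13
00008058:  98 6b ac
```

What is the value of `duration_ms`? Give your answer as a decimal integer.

`duration_ms` follows `capacity` (8 B), `count` (1 B), `flags` (4 B), so it starts at offset 8 + 1 + 4 = 13 and occupies 2 bytes.
Bytes at offsets 13..14: 14 8D.
In big-endian order the high byte comes first in memory.
The bytes are already most-significant first: 0x148D.
0x148D = 5261.

5261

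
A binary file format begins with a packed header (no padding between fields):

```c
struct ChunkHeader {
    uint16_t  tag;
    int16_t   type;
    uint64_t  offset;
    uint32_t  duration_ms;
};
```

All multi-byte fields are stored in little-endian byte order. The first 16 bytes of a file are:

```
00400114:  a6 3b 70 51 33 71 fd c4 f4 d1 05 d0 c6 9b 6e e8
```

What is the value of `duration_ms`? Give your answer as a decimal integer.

`duration_ms` follows `tag` (2 B), `type` (2 B), `offset` (8 B), so it starts at offset 2 + 2 + 8 = 12 and occupies 4 bytes.
Bytes at offsets 12..15: C6 9B 6E E8.
Little-endian: lowest address holds the least-significant byte.
Reassemble most-significant byte first: E8 6E 9B C6 → 0xE86E9BC6.
0xE86E9BC6 = 3899562950.

3899562950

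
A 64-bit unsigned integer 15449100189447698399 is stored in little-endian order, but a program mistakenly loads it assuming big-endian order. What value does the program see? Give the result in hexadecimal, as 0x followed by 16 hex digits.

0xDF3773FBC43A66D6

15449100189447698399 in 64-bit hexadecimal is 0xD6663AC4FB7337DF.
Stored little-endian, the bytes at ascending addresses are DF 37 73 FB C4 3A 66 D6.
Read back as big-endian, the last byte is least significant, giving 0xDF3773FBC43A66D6.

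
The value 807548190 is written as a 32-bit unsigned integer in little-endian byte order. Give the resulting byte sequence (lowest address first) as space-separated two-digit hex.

1E 35 22 30

807548190 in hexadecimal, padded to 32 bits, is 0x3022351E.
Split into bytes (most-significant first): 30 22 35 1E.
Little-endian stores the least-significant byte at the lowest address.
So at ascending addresses the bytes are 1E 35 22 30.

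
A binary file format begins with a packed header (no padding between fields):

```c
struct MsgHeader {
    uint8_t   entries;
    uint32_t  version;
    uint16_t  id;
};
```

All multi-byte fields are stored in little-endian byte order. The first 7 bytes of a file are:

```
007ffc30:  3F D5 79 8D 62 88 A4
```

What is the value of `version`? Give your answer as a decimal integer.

1653438933

`version` follows `entries` (1 byte), so it starts at byte offset 1 and occupies 4 bytes.
Bytes at offsets 1..4: D5 79 8D 62.
Little-endian stores the least-significant byte at the lowest address.
Reassemble most-significant byte first: 62 8D 79 D5 → 0x628D79D5.
0x628D79D5 = 1653438933.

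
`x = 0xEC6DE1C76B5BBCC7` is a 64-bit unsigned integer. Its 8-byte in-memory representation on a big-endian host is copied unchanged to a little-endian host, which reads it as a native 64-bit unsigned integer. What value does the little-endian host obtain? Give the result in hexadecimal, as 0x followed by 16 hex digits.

0xC7BC5B6BC7E16DEC

Stored big-endian, the bytes at ascending addresses are EC 6D E1 C7 6B 5B BC C7.
Read back as little-endian, the first byte is least significant, giving 0xC7BC5B6BC7E16DEC.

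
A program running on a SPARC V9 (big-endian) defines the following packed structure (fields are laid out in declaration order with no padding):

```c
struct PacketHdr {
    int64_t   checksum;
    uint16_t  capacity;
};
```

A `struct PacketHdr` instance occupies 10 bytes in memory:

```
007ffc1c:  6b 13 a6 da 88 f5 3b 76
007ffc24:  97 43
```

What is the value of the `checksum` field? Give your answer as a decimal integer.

`checksum` is the first field, at byte offset 0, occupying 8 bytes.
Bytes at offsets 0..7: 6B 13 A6 DA 88 F5 3B 76.
Big-endian stores the most-significant byte at the lowest address.
The bytes are already most-significant first: 0x6B13A6DA88F53B76.
0x6B13A6DA88F53B76 = 7715694044146645878.

7715694044146645878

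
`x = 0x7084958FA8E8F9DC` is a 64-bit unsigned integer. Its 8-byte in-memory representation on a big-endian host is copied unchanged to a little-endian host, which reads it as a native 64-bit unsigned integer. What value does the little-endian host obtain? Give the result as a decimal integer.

Stored big-endian, the bytes at ascending addresses are 70 84 95 8F A8 E8 F9 DC.
Read back as little-endian, the first byte is least significant, giving 0xDCF9E8A88F958470.
0xDCF9E8A88F958470 = 15923013768206189680.

15923013768206189680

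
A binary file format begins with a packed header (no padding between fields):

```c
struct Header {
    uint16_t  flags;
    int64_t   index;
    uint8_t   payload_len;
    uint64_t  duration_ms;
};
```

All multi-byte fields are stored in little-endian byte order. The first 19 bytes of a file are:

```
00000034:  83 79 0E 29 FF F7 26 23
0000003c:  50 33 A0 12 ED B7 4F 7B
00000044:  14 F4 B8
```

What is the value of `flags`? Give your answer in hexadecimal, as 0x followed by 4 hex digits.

0x7983

`flags` is the first field, at byte offset 0, occupying 2 bytes.
Bytes at offsets 0..1: 83 79.
Little-endian stores the least-significant byte at the lowest address.
Reassemble most-significant byte first: 79 83 → 0x7983.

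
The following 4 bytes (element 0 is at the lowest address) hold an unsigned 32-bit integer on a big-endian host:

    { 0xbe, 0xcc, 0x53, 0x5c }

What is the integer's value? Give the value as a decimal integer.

3201061724

In big-endian order the high byte comes first in memory.
The bytes are already most-significant first: 0xBECC535C.
0xBECC535C = 3201061724.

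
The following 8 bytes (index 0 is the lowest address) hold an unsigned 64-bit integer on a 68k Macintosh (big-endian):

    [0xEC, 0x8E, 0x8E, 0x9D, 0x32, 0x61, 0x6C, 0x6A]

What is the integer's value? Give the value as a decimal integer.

Big-endian: lowest address holds the most-significant byte.
The bytes are already most-significant first: 0xEC8E8E9D32616C6A.
0xEC8E8E9D32616C6A = 17045718445450161258.

17045718445450161258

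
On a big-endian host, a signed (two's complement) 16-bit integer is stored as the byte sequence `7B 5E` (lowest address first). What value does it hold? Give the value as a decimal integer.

Big-endian: lowest address holds the most-significant byte.
The bytes are already most-significant first: 0x7B5E.
0x7B5E = 31582.

31582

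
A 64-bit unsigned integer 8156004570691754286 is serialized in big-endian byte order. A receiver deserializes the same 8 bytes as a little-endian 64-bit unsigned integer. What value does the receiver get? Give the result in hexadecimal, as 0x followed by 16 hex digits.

8156004570691754286 in 64-bit hexadecimal is 0x712FF2F1D68B592E.
Stored big-endian, the bytes at ascending addresses are 71 2F F2 F1 D6 8B 59 2E.
Read back as little-endian, the first byte is least significant, giving 0x2E598BD6F1F22F71.

0x2E598BD6F1F22F71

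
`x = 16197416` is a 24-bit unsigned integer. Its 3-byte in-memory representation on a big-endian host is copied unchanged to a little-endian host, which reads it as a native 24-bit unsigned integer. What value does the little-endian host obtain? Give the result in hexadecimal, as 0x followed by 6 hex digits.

16197416 in 24-bit hexadecimal is 0xF72728.
Stored big-endian, the bytes at ascending addresses are F7 27 28.
Read back as little-endian, the first byte is least significant, giving 0x2827F7.

0x2827F7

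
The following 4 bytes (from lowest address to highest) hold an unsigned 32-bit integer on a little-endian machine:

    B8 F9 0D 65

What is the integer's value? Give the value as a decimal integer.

1695414712

In little-endian order the low byte comes first in memory.
Reassemble most-significant byte first: 65 0D F9 B8 → 0x650DF9B8.
0x650DF9B8 = 1695414712.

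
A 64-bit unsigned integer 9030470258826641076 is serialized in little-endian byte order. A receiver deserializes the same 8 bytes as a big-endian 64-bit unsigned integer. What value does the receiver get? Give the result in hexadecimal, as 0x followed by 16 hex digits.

9030470258826641076 in 64-bit hexadecimal is 0x7D52ACDADC177EB4.
Stored little-endian, the bytes at ascending addresses are B4 7E 17 DC DA AC 52 7D.
Read back as big-endian, the last byte is least significant, giving 0xB47E17DCDAAC527D.

0xB47E17DCDAAC527D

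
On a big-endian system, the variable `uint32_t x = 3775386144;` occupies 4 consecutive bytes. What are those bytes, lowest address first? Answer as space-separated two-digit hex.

E1 07 D2 20

3775386144 in hexadecimal, padded to 32 bits, is 0xE107D220.
Split into bytes (most-significant first): E1 07 D2 20.
In big-endian order the high byte comes first in memory.
So the memory order matches the most-significant-first order: E1 07 D2 20.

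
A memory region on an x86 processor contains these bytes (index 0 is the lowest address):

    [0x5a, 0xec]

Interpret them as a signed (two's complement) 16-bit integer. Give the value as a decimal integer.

Little-endian stores the least-significant byte at the lowest address.
Reassemble most-significant byte first: EC 5A → 0xEC5A.
Top bit is set, so as a signed 16-bit value this is 0xEC5A − 2^16 = -5030.

-5030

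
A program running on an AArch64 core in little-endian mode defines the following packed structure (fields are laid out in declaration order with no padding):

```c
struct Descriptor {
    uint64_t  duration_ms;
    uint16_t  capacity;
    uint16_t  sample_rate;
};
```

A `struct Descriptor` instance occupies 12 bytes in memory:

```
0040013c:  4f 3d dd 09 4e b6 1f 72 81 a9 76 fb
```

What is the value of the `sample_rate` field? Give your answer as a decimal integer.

64374

`sample_rate` follows `duration_ms` (8 B), `capacity` (2 B), so it starts at offset 8 + 2 = 10 and occupies 2 bytes.
Bytes at offsets 10..11: 76 FB.
Little-endian stores the least-significant byte at the lowest address.
Reassemble most-significant byte first: FB 76 → 0xFB76.
0xFB76 = 64374.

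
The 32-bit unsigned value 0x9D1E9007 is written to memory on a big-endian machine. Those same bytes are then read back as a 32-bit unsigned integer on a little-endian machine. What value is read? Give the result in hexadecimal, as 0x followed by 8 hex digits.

Stored big-endian, the bytes at ascending addresses are 9D 1E 90 07.
Read back as little-endian, the first byte is least significant, giving 0x07901E9D.

0x07901E9D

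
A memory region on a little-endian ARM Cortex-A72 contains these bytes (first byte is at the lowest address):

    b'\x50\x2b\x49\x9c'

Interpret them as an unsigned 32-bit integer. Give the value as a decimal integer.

Little-endian: lowest address holds the least-significant byte.
Reassemble most-significant byte first: 9C 49 2B 50 → 0x9C492B50.
0x9C492B50 = 2622040912.

2622040912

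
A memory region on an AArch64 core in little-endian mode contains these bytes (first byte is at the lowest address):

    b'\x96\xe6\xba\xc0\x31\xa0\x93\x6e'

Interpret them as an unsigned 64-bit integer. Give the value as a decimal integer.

Little-endian: lowest address holds the least-significant byte.
Reassemble most-significant byte first: 6E 93 A0 31 C0 BA E6 96 → 0x6E93A031C0BAE696.
0x6E93A031C0BAE696 = 7967888301295855254.

7967888301295855254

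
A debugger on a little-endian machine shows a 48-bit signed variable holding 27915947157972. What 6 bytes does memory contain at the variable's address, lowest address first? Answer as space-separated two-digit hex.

27915947157972 in hexadecimal, padded to 48 bits, is 0x1963B01D29D4.
Split into bytes (most-significant first): 19 63 B0 1D 29 D4.
Little-endian: lowest address holds the least-significant byte.
So at ascending addresses the bytes are D4 29 1D B0 63 19.

D4 29 1D B0 63 19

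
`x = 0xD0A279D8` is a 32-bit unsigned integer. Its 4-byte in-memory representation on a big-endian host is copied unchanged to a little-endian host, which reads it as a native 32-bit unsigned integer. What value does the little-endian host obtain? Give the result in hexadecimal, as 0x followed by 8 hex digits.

Stored big-endian, the bytes at ascending addresses are D0 A2 79 D8.
Read back as little-endian, the first byte is least significant, giving 0xD879A2D0.

0xD879A2D0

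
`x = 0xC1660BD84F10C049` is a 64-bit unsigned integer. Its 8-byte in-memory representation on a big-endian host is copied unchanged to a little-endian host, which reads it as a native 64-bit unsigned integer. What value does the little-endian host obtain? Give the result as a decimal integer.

Stored big-endian, the bytes at ascending addresses are C1 66 0B D8 4F 10 C0 49.
Read back as little-endian, the first byte is least significant, giving 0x49C0104FD80B66C1.
0x49C0104FD80B66C1 = 5314265495410271937.

5314265495410271937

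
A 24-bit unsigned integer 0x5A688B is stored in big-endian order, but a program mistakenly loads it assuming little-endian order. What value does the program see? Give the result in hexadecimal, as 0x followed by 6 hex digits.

Stored big-endian, the bytes at ascending addresses are 5A 68 8B.
Read back as little-endian, the first byte is least significant, giving 0x8B685A.

0x8B685A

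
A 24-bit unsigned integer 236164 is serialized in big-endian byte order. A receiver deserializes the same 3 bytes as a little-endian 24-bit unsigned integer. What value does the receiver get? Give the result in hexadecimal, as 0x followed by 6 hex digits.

236164 in 24-bit hexadecimal is 0x039A84.
Stored big-endian, the bytes at ascending addresses are 03 9A 84.
Read back as little-endian, the first byte is least significant, giving 0x849A03.

0x849A03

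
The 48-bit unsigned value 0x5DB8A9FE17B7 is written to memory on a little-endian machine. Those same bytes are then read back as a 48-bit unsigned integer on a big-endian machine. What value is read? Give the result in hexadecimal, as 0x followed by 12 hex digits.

0xB717FEA9B85D

Stored little-endian, the bytes at ascending addresses are B7 17 FE A9 B8 5D.
Read back as big-endian, the last byte is least significant, giving 0xB717FEA9B85D.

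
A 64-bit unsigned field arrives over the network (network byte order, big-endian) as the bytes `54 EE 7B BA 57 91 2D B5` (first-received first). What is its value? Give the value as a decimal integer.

6119964983906348469

Big-endian: lowest address holds the most-significant byte.
The bytes are already most-significant first: 0x54EE7BBA57912DB5.
0x54EE7BBA57912DB5 = 6119964983906348469.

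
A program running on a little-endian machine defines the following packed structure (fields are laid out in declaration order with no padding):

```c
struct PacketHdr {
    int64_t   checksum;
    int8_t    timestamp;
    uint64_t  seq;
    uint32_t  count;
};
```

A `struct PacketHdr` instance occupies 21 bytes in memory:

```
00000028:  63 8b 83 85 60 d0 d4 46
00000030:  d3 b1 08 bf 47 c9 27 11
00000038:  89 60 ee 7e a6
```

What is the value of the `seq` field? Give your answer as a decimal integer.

`seq` follows `checksum` (8 B), `timestamp` (1 B), so it starts at offset 8 + 1 = 9 and occupies 8 bytes.
Bytes at offsets 9..16: B1 08 BF 47 C9 27 11 89.
Little-endian: lowest address holds the least-significant byte.
Reassemble most-significant byte first: 89 11 27 C9 47 BF 08 B1 → 0x891127C947BF08B1.
0x891127C947BF08B1 = 9876719203245820081.

9876719203245820081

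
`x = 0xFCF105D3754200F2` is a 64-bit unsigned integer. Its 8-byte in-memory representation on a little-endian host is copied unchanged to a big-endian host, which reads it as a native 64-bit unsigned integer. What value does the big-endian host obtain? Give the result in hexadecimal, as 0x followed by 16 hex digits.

0xF2004275D305F1FC

Stored little-endian, the bytes at ascending addresses are F2 00 42 75 D3 05 F1 FC.
Read back as big-endian, the last byte is least significant, giving 0xF2004275D305F1FC.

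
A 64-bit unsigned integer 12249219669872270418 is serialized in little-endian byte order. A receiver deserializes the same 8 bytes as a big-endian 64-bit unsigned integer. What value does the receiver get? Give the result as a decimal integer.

12249219669872270418 in 64-bit hexadecimal is 0xA9FDF863FE76DC52.
Stored little-endian, the bytes at ascending addresses are 52 DC 76 FE 63 F8 FD A9.
Read back as big-endian, the last byte is least significant, giving 0x52DC76FE63F8FDA9.
0x52DC76FE63F8FDA9 = 5970778040957468073.

5970778040957468073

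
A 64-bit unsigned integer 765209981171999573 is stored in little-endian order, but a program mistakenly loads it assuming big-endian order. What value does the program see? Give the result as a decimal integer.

765209981171999573 in 64-bit hexadecimal is 0x0A9E926C72572355.
Stored little-endian, the bytes at ascending addresses are 55 23 57 72 6C 92 9E 0A.
Read back as big-endian, the last byte is least significant, giving 0x552357726C929E0A.
0x552357726C929E0A = 6134843266368183818.

6134843266368183818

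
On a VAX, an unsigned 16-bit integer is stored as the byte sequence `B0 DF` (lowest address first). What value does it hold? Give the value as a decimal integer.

Little-endian stores the least-significant byte at the lowest address.
Reassemble most-significant byte first: DF B0 → 0xDFB0.
0xDFB0 = 57264.

57264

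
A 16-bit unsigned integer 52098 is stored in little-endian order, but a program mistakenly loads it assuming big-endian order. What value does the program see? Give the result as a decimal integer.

33483

52098 in 16-bit hexadecimal is 0xCB82.
Stored little-endian, the bytes at ascending addresses are 82 CB.
Read back as big-endian, the last byte is least significant, giving 0x82CB.
0x82CB = 33483.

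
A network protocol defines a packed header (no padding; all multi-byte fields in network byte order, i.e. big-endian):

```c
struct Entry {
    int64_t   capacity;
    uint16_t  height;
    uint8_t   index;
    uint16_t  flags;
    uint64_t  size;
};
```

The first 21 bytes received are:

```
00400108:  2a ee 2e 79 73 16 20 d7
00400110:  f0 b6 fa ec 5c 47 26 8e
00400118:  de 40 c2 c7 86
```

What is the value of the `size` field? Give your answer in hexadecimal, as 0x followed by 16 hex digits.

`size` follows `capacity` (8 B), `height` (2 B), `index` (1 B), `flags` (2 B), so it starts at offset 8 + 2 + 1 + 2 = 13 and occupies 8 bytes.
Bytes at offsets 13..20: 47 26 8E DE 40 C2 C7 86.
Big-endian: lowest address holds the most-significant byte.
The bytes are already most-significant first: 0x47268EDE40C2C786.

0x47268EDE40C2C786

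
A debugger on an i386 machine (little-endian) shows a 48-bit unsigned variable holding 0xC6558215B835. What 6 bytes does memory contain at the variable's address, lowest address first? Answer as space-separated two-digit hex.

35 B8 15 82 55 C6

Split into bytes (most-significant first): C6 55 82 15 B8 35.
In little-endian order the low byte comes first in memory.
So at ascending addresses the bytes are 35 B8 15 82 55 C6.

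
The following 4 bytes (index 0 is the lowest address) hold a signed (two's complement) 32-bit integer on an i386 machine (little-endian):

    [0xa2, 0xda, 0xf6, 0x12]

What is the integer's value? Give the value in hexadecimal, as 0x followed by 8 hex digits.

0x12F6DAA2

Little-endian: lowest address holds the least-significant byte.
Reassemble most-significant byte first: 12 F6 DA A2 → 0x12F6DAA2.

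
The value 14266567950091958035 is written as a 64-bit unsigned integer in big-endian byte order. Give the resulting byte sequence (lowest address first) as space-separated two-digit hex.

C5 FD 07 F6 8D 34 37 13

14266567950091958035 in hexadecimal, padded to 64 bits, is 0xC5FD07F68D343713.
Split into bytes (most-significant first): C5 FD 07 F6 8D 34 37 13.
Big-endian stores the most-significant byte at the lowest address.
So the memory order matches the most-significant-first order: C5 FD 07 F6 8D 34 37 13.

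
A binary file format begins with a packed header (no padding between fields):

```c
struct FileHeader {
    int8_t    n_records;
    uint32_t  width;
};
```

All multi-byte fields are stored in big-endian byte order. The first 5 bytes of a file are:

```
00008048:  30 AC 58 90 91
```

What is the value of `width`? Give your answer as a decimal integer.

2891485329

`width` follows `n_records` (1 byte), so it starts at byte offset 1 and occupies 4 bytes.
Bytes at offsets 1..4: AC 58 90 91.
Big-endian stores the most-significant byte at the lowest address.
The bytes are already most-significant first: 0xAC589091.
0xAC589091 = 2891485329.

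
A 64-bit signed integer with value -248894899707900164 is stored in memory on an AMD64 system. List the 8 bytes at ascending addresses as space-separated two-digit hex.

FC 0E 81 4C 68 BF 8B FC

Two's complement of -248894899707900164 in 64 bits: 248894899707900164 = 0x03744097B37EF104; invert → 0xFC8BBF684C810EFB; add 1 → 0xFC8BBF684C810EFC.
Split into bytes (most-significant first): FC 8B BF 68 4C 81 0E FC.
Little-endian: lowest address holds the least-significant byte.
So at ascending addresses the bytes are FC 0E 81 4C 68 BF 8B FC.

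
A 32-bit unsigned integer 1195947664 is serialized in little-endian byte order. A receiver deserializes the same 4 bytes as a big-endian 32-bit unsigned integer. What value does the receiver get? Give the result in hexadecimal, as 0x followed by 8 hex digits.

1195947664 in 32-bit hexadecimal is 0x4748B690.
Stored little-endian, the bytes at ascending addresses are 90 B6 48 47.
Read back as big-endian, the last byte is least significant, giving 0x90B64847.

0x90B64847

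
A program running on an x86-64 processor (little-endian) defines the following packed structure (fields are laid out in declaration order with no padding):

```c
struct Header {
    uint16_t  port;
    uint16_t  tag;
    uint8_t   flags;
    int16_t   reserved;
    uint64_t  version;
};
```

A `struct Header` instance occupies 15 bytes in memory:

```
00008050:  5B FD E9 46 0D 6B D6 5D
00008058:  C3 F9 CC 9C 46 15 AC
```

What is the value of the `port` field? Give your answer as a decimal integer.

64859

`port` is the first field, at byte offset 0, occupying 2 bytes.
Bytes at offsets 0..1: 5B FD.
Little-endian stores the least-significant byte at the lowest address.
Reassemble most-significant byte first: FD 5B → 0xFD5B.
0xFD5B = 64859.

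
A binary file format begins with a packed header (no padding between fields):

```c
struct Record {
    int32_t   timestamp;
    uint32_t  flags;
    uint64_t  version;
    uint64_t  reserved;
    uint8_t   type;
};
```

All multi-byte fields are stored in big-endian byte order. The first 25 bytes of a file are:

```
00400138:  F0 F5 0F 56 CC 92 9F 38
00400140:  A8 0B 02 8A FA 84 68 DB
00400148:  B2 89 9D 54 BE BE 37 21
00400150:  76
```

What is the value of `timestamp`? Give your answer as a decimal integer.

-252375210

`timestamp` is the first field, at byte offset 0, occupying 4 bytes.
Bytes at offsets 0..3: F0 F5 0F 56.
Big-endian stores the most-significant byte at the lowest address.
The bytes are already most-significant first: 0xF0F50F56.
Top bit is set, so as a signed 32-bit value this is 0xF0F50F56 − 2^32 = -252375210.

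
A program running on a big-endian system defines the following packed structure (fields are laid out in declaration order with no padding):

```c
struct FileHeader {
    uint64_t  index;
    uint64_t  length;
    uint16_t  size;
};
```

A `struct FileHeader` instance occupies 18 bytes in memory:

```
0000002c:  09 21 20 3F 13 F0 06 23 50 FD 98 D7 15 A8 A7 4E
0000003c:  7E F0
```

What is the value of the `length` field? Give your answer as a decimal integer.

5835988741690795854

`length` follows `index` (8 bytes), so it starts at byte offset 8 and occupies 8 bytes.
Bytes at offsets 8..15: 50 FD 98 D7 15 A8 A7 4E.
Big-endian stores the most-significant byte at the lowest address.
The bytes are already most-significant first: 0x50FD98D715A8A74E.
0x50FD98D715A8A74E = 5835988741690795854.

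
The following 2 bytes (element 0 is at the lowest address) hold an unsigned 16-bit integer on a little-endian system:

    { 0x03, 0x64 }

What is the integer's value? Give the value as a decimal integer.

25603

Little-endian: lowest address holds the least-significant byte.
Reassemble most-significant byte first: 64 03 → 0x6403.
0x6403 = 25603.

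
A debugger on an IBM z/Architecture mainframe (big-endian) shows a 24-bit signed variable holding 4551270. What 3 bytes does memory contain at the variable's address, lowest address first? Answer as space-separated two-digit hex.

4551270 in hexadecimal, padded to 24 bits, is 0x457266.
Split into bytes (most-significant first): 45 72 66.
Big-endian: lowest address holds the most-significant byte.
So the memory order matches the most-significant-first order: 45 72 66.

45 72 66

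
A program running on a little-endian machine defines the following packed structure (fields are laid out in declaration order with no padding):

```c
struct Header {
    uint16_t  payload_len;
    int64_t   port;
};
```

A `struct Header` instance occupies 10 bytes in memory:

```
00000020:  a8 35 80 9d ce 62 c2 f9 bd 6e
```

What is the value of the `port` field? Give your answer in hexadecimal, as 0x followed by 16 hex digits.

`port` follows `payload_len` (2 bytes), so it starts at byte offset 2 and occupies 8 bytes.
Bytes at offsets 2..9: 80 9D CE 62 C2 F9 BD 6E.
Little-endian: lowest address holds the least-significant byte.
Reassemble most-significant byte first: 6E BD F9 C2 62 CE 9D 80 → 0x6EBDF9C262CE9D80.

0x6EBDF9C262CE9D80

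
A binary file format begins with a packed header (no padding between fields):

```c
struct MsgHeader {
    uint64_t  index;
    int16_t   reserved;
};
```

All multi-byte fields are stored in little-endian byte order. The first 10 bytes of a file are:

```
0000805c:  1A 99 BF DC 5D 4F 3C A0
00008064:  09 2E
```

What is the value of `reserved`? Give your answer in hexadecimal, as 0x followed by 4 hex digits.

`reserved` follows `index` (8 bytes), so it starts at byte offset 8 and occupies 2 bytes.
Bytes at offsets 8..9: 09 2E.
In little-endian order the low byte comes first in memory.
Reassemble most-significant byte first: 2E 09 → 0x2E09.

0x2E09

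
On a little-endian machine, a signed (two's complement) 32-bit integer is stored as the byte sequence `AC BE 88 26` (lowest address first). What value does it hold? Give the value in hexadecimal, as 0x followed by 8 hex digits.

Little-endian: lowest address holds the least-significant byte.
Reassemble most-significant byte first: 26 88 BE AC → 0x2688BEAC.

0x2688BEAC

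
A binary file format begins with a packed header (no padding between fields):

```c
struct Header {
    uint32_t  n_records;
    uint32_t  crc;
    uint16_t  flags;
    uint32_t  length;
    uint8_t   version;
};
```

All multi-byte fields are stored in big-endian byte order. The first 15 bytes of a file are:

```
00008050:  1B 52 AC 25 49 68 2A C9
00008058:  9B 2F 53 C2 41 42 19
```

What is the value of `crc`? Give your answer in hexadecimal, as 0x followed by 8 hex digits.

`crc` follows `n_records` (4 bytes), so it starts at byte offset 4 and occupies 4 bytes.
Bytes at offsets 4..7: 49 68 2A C9.
In big-endian order the high byte comes first in memory.
The bytes are already most-significant first: 0x49682AC9.

0x49682AC9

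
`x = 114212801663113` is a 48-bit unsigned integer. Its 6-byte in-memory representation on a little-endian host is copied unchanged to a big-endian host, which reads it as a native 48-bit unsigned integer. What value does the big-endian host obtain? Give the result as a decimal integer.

114212801663113 in 48-bit hexadecimal is 0x67E03D78D089.
Stored little-endian, the bytes at ascending addresses are 89 D0 78 3D E0 67.
Read back as big-endian, the last byte is least significant, giving 0x89D0783DE067.
0x89D0783DE067 = 151528463523943.

151528463523943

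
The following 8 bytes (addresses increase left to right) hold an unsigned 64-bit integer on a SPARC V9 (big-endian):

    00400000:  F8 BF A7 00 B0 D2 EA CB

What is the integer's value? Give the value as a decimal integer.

Big-endian stores the most-significant byte at the lowest address.
The bytes are already most-significant first: 0xF8BFA700B0D2EACB.
0xF8BFA700B0D2EACB = 17924228663366314699.

17924228663366314699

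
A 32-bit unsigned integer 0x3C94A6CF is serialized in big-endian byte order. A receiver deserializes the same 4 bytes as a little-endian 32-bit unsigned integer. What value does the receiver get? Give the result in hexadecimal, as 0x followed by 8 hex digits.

0xCFA6943C

Stored big-endian, the bytes at ascending addresses are 3C 94 A6 CF.
Read back as little-endian, the first byte is least significant, giving 0xCFA6943C.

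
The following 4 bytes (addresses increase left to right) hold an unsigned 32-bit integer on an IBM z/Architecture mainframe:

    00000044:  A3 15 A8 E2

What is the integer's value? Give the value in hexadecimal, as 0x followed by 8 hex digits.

Big-endian stores the most-significant byte at the lowest address.
The bytes are already most-significant first: 0xA315A8E2.

0xA315A8E2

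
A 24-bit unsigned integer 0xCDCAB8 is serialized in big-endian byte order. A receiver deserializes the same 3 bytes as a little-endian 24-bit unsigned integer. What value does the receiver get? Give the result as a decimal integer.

12110541

Stored big-endian, the bytes at ascending addresses are CD CA B8.
Read back as little-endian, the first byte is least significant, giving 0xB8CACD.
0xB8CACD = 12110541.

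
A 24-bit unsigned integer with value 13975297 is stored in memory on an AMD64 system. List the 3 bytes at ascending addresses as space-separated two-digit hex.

13975297 in hexadecimal, padded to 24 bits, is 0xD53F01.
Split into bytes (most-significant first): D5 3F 01.
Little-endian: lowest address holds the least-significant byte.
So at ascending addresses the bytes are 01 3F D5.

01 3F D5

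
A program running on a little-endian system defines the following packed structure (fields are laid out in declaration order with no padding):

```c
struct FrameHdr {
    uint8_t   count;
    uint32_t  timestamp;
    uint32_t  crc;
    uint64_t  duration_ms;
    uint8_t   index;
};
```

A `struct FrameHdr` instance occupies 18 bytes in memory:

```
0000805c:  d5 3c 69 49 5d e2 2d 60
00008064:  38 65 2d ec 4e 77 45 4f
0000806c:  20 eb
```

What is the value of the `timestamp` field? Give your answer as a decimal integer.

1565092156

`timestamp` follows `count` (1 byte), so it starts at byte offset 1 and occupies 4 bytes.
Bytes at offsets 1..4: 3C 69 49 5D.
In little-endian order the low byte comes first in memory.
Reassemble most-significant byte first: 5D 49 69 3C → 0x5D49693C.
0x5D49693C = 1565092156.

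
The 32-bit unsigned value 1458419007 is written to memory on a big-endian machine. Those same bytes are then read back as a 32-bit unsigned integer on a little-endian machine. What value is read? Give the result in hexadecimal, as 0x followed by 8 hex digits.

1458419007 in 32-bit hexadecimal is 0x56EDB53F.
Stored big-endian, the bytes at ascending addresses are 56 ED B5 3F.
Read back as little-endian, the first byte is least significant, giving 0x3FB5ED56.

0x3FB5ED56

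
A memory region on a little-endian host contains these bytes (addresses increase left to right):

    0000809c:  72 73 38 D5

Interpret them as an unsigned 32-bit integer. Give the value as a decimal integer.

In little-endian order the low byte comes first in memory.
Reassemble most-significant byte first: D5 38 73 72 → 0xD5387372.
0xD5387372 = 3577246578.

3577246578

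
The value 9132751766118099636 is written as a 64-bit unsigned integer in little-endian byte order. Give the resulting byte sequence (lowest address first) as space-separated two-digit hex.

B4 6A 4A 09 58 0D BE 7E

9132751766118099636 in hexadecimal, padded to 64 bits, is 0x7EBE0D58094A6AB4.
Split into bytes (most-significant first): 7E BE 0D 58 09 4A 6A B4.
Little-endian stores the least-significant byte at the lowest address.
So at ascending addresses the bytes are B4 6A 4A 09 58 0D BE 7E.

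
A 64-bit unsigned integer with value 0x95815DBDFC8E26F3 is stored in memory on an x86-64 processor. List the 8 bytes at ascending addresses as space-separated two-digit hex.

F3 26 8E FC BD 5D 81 95

Split into bytes (most-significant first): 95 81 5D BD FC 8E 26 F3.
In little-endian order the low byte comes first in memory.
So at ascending addresses the bytes are F3 26 8E FC BD 5D 81 95.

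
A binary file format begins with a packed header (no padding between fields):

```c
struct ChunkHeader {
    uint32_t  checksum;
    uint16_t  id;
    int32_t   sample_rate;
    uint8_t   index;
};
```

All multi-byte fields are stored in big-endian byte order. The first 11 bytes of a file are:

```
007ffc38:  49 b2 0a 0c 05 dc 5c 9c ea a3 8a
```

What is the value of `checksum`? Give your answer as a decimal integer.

`checksum` is the first field, at byte offset 0, occupying 4 bytes.
Bytes at offsets 0..3: 49 B2 0A 0C.
Big-endian stores the most-significant byte at the lowest address.
The bytes are already most-significant first: 0x49B20A0C.
0x49B20A0C = 1236404748.

1236404748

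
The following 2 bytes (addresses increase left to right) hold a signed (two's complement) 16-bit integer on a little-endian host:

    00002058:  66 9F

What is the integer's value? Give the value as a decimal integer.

Little-endian stores the least-significant byte at the lowest address.
Reassemble most-significant byte first: 9F 66 → 0x9F66.
Top bit is set, so as a signed 16-bit value this is 0x9F66 − 2^16 = -24730.

-24730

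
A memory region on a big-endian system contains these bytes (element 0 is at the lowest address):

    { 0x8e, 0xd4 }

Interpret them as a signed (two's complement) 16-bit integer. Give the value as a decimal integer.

Big-endian: lowest address holds the most-significant byte.
The bytes are already most-significant first: 0x8ED4.
Top bit is set, so as a signed 16-bit value this is 0x8ED4 − 2^16 = -28972.

-28972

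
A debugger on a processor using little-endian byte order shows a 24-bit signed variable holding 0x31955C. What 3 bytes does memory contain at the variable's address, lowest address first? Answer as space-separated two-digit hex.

5C 95 31

Split into bytes (most-significant first): 31 95 5C.
Little-endian: lowest address holds the least-significant byte.
So at ascending addresses the bytes are 5C 95 31.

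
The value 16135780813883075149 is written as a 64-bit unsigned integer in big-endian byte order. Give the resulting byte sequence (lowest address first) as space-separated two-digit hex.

16135780813883075149 in hexadecimal, padded to 64 bits, is 0xDFEDCF28C1106A4D.
Split into bytes (most-significant first): DF ED CF 28 C1 10 6A 4D.
Big-endian stores the most-significant byte at the lowest address.
So the memory order matches the most-significant-first order: DF ED CF 28 C1 10 6A 4D.

DF ED CF 28 C1 10 6A 4D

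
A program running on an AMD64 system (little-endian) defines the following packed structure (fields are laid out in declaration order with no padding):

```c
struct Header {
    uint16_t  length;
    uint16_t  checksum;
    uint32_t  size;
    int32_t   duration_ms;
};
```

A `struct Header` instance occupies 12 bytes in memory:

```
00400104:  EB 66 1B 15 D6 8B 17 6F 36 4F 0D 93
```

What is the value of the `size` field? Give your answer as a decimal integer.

1863814102

`size` follows `length` (2 B), `checksum` (2 B), so it starts at offset 2 + 2 = 4 and occupies 4 bytes.
Bytes at offsets 4..7: D6 8B 17 6F.
Little-endian: lowest address holds the least-significant byte.
Reassemble most-significant byte first: 6F 17 8B D6 → 0x6F178BD6.
0x6F178BD6 = 1863814102.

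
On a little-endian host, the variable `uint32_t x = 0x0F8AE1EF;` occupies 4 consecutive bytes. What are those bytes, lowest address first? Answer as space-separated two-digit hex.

Split into bytes (most-significant first): 0F 8A E1 EF.
Little-endian stores the least-significant byte at the lowest address.
So at ascending addresses the bytes are EF E1 8A 0F.

EF E1 8A 0F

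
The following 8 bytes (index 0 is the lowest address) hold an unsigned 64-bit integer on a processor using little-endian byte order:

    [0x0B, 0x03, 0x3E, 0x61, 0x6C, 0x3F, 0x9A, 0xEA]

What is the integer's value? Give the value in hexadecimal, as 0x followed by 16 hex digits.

Little-endian: lowest address holds the least-significant byte.
Reassemble most-significant byte first: EA 9A 3F 6C 61 3E 03 0B → 0xEA9A3F6C613E030B.

0xEA9A3F6C613E030B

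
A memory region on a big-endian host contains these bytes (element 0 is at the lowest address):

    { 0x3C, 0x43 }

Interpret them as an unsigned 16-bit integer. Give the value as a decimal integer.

Big-endian: lowest address holds the most-significant byte.
The bytes are already most-significant first: 0x3C43.
0x3C43 = 15427.

15427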